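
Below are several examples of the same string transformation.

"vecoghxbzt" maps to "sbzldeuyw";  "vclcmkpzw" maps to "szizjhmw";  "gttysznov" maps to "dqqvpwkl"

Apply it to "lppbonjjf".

immylkgg

Looking at the pairs, the operation is to delete the last character, then shift every letter 3 places backward in the alphabet (wrapping around).
For "lppbonjjf" the result is "immylkgg".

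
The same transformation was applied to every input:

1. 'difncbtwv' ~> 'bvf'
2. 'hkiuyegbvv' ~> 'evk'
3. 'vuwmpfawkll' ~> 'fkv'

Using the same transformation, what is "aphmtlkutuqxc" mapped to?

ltxp

Looking at the pairs, the operation is to move the first 3 characters to the end (rotate left by 3), then keep one character in every 3, starting at position 3 (positions 3rd, 6th, 9th, ...).
"aphmtlkutuqxc" → "mtlkutuqxcaph" → "ltxp".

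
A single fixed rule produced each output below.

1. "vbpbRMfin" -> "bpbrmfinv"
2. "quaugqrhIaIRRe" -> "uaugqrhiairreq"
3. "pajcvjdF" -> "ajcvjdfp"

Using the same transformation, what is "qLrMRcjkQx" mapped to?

lrmrcjkqxq

Rule — move the first character to the end, then convert every letter to lowercase.
"qLrMRcjkQx" → "LrMRcjkQxq" → "lrmrcjkqxq".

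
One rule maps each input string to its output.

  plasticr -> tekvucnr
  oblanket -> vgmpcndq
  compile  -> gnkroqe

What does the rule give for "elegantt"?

vvpcigng

Looking at the pairs, the operation is to shift every letter 2 places forward in the alphabet (wrapping around), then reverse the string.
Working it through for "elegantt": intermediate "gngicpvv", final "vvpcigng".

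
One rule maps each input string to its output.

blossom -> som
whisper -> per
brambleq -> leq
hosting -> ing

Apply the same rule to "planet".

net

The pattern: keep only the last 3 characters.
On "planet" that produces "net".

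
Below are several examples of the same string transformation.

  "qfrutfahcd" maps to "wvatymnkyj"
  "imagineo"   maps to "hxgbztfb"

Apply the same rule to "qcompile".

What's happening: shift every letter 7 places backward in the alphabet (wrapping around), then reverse the string.
Starting from "qcompile": after the first operation, "jvhfibex"; after the second, "xebifhvj".

xebifhvj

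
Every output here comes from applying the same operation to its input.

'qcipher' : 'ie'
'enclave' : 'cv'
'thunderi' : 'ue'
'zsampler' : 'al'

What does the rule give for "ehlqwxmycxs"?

Each output is the input with this applied: keep one character in every 3, starting at position 3 (positions 3rd, 6th, 9th, ...).
For "ehlqwxmycxs" the result is "lxc".

lxc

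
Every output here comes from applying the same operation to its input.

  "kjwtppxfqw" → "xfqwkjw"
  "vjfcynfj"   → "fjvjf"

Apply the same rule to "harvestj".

tjhar

Rule — move the first 3 characters to the end (rotate left by 3), then delete the first 3 characters.
Applying both steps to "harvestj": "vestjhar", then "tjhar".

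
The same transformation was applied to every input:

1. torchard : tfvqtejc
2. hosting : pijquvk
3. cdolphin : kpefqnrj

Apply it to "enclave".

In each case the input is transformed by: shift every letter 2 places forward in the alphabet (wrapping around), then move the last 2 characters to the front (rotate right by 2).
Working it through for "enclave": intermediate "gpencxg", final "xggpenc".

xggpenc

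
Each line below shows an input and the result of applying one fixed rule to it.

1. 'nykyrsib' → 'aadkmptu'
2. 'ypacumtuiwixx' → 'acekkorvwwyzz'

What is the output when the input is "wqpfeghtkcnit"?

eghijkmprsvvy

The rule is to shift every letter 2 places forward in the alphabet (wrapping around), then sort the characters into alphabetical order.
"wqpfeghtkcnit" → "eghijkmprsvvy".
(Check on "nykyrsib": → "pamatukd" → "aadkmptu" ✓)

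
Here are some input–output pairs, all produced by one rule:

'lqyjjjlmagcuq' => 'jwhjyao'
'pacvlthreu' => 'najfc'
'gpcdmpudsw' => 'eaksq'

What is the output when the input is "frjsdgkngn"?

dhbie

In each case the input is transformed by: keep every other character starting from the first (positions 1st, 3rd, 5th, ...), then shift every letter 2 places backward in the alphabet (wrapping around).
So "frjsdgkngn" becomes "dhbie".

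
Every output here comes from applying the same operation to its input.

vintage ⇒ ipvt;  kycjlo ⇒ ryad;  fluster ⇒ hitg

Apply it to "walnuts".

The pattern: shift every letter 11 places backward in the alphabet (wrapping around), then keep only the last 4 characters.
"walnuts" → "cjih".
(Check on "vintage": → "kxcipvt" → "ipvt" ✓)

cjih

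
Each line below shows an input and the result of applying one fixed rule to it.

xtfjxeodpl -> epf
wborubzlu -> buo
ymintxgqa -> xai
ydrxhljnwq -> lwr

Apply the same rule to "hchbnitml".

What's happening: keep one character in every 3, starting at position 3 (positions 3rd, 6th, 9th, ...), then move the first character to the end.
On "hchbnitml": the first step gives "hil", and the second then gives "ilh".

ilh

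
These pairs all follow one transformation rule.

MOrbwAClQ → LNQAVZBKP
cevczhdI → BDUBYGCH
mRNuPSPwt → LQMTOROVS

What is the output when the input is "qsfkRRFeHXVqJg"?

PREJQQEDGWUPIF

The rule is to shift every letter 1 place backward in the alphabet (wrapping around), then convert every letter to uppercase.
Starting from "qsfkRRFeHXVqJg": after the first operation, "prejQQEdGWUpIf"; after the second, "PREJQQEDGWUPIF".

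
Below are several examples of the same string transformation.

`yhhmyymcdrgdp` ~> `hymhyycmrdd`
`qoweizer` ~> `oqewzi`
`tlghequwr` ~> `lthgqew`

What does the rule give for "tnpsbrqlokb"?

Rule — swap each adjacent pair of characters (1↔2, 3↔4, ...), then delete the last 2 characters.
"tnpsbrqlokb" → "ntsprblqkob" → "ntsprblqk".

ntsprblqk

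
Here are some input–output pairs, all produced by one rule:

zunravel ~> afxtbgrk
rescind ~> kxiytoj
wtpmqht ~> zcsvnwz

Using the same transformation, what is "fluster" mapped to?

The pattern: swap each adjacent pair of characters (1↔2, 3↔4, ...), then shift every letter 6 places forward in the alphabet (wrapping around).
Doing the same to "fluster": "rlyakzx".

rlyakzx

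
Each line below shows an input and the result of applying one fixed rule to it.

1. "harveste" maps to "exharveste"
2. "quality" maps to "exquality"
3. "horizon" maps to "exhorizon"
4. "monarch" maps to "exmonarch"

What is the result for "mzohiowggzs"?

exmzohiowggzs

The transformation: prepend "ex".
So "mzohiowggzs" becomes "exmzohiowggzs".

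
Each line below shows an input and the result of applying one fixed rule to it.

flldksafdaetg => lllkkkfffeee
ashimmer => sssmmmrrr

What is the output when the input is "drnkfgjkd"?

rrrfffkkk

Each output is the input with this applied: keep one character in every 3, starting at position 2 (positions 2nd, 5th, 8th, ...), then repeat every character 3 times.
For "drnkfgjkd", step one produces "rfk"; step two turns that into "rrrfffkkk".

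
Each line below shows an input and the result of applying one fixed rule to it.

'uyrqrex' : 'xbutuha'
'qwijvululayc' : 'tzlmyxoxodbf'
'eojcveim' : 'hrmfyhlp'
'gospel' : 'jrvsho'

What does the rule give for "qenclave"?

thqfodyh

Looking at the pairs, the operation is to shift every letter 3 places forward in the alphabet (wrapping around).
On "qenclave" that produces "thqfodyh".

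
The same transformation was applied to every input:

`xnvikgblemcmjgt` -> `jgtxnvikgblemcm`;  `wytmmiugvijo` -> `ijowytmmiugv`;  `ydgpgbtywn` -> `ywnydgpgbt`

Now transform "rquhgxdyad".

yadrquhgxd

The transformation: move the last 3 characters to the front (rotate right by 3).
On "rquhgxdyad" that produces "yadrquhgxd".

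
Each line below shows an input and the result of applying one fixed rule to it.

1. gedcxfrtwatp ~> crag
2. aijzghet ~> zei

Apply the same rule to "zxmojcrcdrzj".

orrz

What's happening: move the first 3 characters to the end (rotate left by 3), then keep one character in every 3, starting at position 1 (positions 1st, 4th, 7th, ...).
Starting from "zxmojcrcdrzj": after the first operation, "ojcrcdrzjzxm"; after the second, "orrz".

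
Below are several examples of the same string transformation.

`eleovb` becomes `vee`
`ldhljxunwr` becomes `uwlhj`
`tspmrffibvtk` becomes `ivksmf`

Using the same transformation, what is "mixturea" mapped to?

In each case the input is transformed by: swap the front and back halves of the string, then keep every other character starting from the second (positions 2nd, 4th, 6th, ...).
"mixturea" → "ureamixt" → "rait".

rait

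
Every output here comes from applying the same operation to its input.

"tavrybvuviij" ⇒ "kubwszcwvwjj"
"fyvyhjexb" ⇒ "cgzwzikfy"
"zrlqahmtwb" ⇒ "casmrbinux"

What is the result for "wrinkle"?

The transformation: move the last character to the front, then shift every letter 1 place forward in the alphabet (wrapping around).
Applying both steps to "wrinkle": "ewrinkl", then "fxsjolm".

fxsjolm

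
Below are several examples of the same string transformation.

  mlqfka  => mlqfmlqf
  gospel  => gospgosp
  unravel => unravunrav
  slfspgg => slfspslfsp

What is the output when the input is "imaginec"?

imaginimagin

The rule is to delete the last 2 characters, then write the whole string twice.
Working it through for "imaginec": intermediate "imagin", final "imaginimagin".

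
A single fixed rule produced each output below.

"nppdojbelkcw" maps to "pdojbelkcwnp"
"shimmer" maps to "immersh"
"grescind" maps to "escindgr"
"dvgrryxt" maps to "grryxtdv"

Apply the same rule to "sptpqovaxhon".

Rule — move the first 2 characters to the end (rotate left by 2).
Applying that to "sptpqovaxhon" gives "tpqovaxhonsp".

tpqovaxhonsp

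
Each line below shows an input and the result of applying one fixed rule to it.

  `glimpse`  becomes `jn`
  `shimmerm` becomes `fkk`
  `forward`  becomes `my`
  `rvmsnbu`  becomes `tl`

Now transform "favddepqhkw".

The transformation: keep one character in every 3, starting at position 2 (positions 2nd, 5th, 8th, ...), then shift every letter 2 places backward in the alphabet (wrapping around).
"favddepqhkw" → "ybou".
(Check on "shimmerm": → "hmm" → "fkk" ✓)

ybou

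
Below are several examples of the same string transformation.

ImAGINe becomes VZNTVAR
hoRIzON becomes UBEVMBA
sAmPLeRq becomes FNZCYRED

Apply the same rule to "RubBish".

EHOOVFU

In each case the input is transformed by: shift every letter 13 places forward in the alphabet (wrapping around) — i.e. ROT13, then convert every letter to uppercase.
Applying both steps to "RubBish": "EhoOvfu", then "EHOOVFU".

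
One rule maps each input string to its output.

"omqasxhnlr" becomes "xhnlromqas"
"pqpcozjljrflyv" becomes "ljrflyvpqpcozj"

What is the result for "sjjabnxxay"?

nxxaysjjab

The transformation: swap the front and back halves of the string.
For "sjjabnxxay" the result is "nxxaysjjab".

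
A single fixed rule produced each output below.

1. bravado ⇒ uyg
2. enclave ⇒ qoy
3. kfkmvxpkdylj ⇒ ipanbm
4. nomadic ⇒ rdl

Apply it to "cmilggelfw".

pojoz

Looking at the pairs, the operation is to keep every other character starting from the second (positions 2nd, 4th, 6th, ...), then shift every letter 3 places forward in the alphabet (wrapping around).
Starting from "cmilggelfw": after the first operation, "mlglw"; after the second, "pojoz".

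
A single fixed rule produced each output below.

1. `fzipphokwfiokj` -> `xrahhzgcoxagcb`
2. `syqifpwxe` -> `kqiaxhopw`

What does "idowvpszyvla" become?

What's happening: shift every letter 8 places backward in the alphabet (wrapping around).
Doing the same to "idowvpszyvla": "avgonhkrqnds".

avgonhkrqnds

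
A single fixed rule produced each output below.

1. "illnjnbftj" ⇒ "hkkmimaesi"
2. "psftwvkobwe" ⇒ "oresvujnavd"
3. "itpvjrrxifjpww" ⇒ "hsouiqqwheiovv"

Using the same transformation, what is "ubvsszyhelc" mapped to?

Looking at the pairs, the operation is to shift every letter 1 place backward in the alphabet (wrapping around).
For "ubvsszyhelc" the result is "taurryxgdkb".

taurryxgdkb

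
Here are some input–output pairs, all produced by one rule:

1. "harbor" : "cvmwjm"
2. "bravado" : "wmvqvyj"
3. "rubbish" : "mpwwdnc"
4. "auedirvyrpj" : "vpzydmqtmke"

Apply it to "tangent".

Rule — shift every letter 5 places backward in the alphabet (wrapping around).
"tangent" → "ovibzio".

ovibzio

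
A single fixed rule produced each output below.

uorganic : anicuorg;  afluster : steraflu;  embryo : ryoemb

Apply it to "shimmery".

meryshim

Rule — swap the front and back halves of the string.
For "shimmery" the result is "meryshim".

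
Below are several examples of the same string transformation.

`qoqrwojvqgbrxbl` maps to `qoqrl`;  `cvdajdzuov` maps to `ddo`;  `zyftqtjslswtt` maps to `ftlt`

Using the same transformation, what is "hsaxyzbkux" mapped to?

azu

The pattern: keep one character in every 3, starting at position 3 (positions 3rd, 6th, 9th, ...).
Applying that to "hsaxyzbkux" gives "azu".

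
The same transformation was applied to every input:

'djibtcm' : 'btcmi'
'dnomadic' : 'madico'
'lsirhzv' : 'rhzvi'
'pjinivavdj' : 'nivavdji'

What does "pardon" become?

donr

The transformation: delete the first 2 characters, then move the first character to the end.
On "pardon" that produces "donr".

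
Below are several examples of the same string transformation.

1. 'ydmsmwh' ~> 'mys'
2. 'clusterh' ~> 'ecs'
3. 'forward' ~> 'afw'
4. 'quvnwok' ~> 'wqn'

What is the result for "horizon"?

What's happening: move the last 3 characters to the front (rotate right by 3), then keep one character in every 3, starting at position 1 (positions 1st, 4th, 7th, ...).
On "horizon": the first step gives "zonhori", and the second then gives "zhi".

zhi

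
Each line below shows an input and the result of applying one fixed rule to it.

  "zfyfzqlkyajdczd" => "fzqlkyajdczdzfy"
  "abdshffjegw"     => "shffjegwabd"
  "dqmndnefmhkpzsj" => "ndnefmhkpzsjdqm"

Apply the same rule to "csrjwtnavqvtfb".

jwtnavqvtfbcsr

What's happening: move the first 3 characters to the end (rotate left by 3).
On "csrjwtnavqvtfb" that produces "jwtnavqvtfbcsr".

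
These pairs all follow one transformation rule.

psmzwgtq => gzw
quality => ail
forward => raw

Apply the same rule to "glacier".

aic

Looking at the pairs, the operation is to take characters alternately from the front and the back (1st, last, 2nd, 2nd-last, ...), then keep only the last 3 characters.
Applying both steps to "glacier": "grleaic", then "aic".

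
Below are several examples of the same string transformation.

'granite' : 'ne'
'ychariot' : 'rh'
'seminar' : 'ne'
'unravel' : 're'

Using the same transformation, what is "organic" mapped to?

The transformation: sort the characters into reverse alphabetical order, then keep one character in every 3, starting at position 3 (positions 3rd, 6th, 9th, ...).
For "organic", step one produces "ronigca"; step two turns that into "nc".

nc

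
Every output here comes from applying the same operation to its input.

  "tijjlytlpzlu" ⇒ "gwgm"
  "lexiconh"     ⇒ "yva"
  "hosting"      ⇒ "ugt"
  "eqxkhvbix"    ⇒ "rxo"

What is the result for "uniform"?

Looking at the pairs, the operation is to shift every letter 13 places forward in the alphabet (wrapping around) — i.e. ROT13, then keep one character in every 3, starting at position 1 (positions 1st, 4th, 7th, ...).
Working it through for "uniform": intermediate "havsbez", final "hsz".

hsz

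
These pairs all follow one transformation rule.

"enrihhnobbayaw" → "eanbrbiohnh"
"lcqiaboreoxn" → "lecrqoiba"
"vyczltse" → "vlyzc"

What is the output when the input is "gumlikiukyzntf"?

The rule is to delete the last 3 characters, then take characters alternately from the front and the back (1st, last, 2nd, 2nd-last, ...).
So "gumlikiukyzntf" becomes "gzuymkluiik".

gzuymkluiik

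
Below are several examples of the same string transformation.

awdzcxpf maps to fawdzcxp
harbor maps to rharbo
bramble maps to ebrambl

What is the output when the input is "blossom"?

The pattern: move the last character to the front.
For "blossom" the result is "mblosso".

mblosso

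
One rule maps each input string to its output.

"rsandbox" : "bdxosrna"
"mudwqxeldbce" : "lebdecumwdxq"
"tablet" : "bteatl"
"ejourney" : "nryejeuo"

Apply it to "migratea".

taaeimrg

What's happening: swap each adjacent pair of characters (1↔2, 3↔4, ...), then swap the front and back halves of the string.
Starting from "migratea": after the first operation, "imrgtaae"; after the second, "taaeimrg".
(Check on "rsandbox": → "srnabdxo" → "bdxosrna" ✓)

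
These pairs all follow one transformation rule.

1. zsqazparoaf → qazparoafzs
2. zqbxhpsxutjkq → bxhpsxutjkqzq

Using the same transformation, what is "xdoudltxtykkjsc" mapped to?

oudltxtykkjscxd

Each output is the input with this applied: move the first 2 characters to the end (rotate left by 2).
Applying that to "xdoudltxtykkjsc" gives "oudltxtykkjscxd".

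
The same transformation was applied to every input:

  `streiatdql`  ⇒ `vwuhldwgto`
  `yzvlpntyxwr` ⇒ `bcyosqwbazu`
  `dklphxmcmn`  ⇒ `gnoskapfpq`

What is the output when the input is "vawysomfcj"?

Each output is the input with this applied: shift every letter 3 places forward in the alphabet (wrapping around).
For "vawysomfcj" the result is "ydzbvrpifm".

ydzbvrpifm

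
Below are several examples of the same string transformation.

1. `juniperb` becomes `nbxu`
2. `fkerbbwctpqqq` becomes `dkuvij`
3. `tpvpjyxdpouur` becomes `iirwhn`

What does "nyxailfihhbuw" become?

Rule — keep every other character starting from the second (positions 2nd, 4th, 6th, ...), then shift every letter 7 places backward in the alphabet (wrapping around).
On "nyxailfihhbuw": the first step gives "yalihu", and the second then gives "rteban".

rteban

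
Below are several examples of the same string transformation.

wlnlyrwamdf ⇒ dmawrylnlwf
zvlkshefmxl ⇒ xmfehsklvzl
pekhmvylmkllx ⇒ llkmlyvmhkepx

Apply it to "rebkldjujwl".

wjujdlkberl

In each case the input is transformed by: move the last character to the front, then reverse the string.
So "rebkldjujwl" becomes "wjujdlkberl".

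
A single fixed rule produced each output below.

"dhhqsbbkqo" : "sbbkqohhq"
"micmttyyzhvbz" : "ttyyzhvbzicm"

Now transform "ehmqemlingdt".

emlingdthmq

Looking at the pairs, the operation is to delete the first character, then move the first 3 characters to the end (rotate left by 3).
Starting from "ehmqemlingdt": after the first operation, "hmqemlingdt"; after the second, "emlingdthmq".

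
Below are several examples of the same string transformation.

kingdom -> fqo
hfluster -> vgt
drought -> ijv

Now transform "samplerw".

What's happening: shift every letter 2 places forward in the alphabet (wrapping around), then keep only the last 3 characters.
Starting from "samplerw": after the first operation, "ucorngty"; after the second, "gty".

gty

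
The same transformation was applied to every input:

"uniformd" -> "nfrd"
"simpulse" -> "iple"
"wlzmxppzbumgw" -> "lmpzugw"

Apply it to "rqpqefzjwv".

qqfjv

The transformation: move the first character to the end, then keep every other character starting from the first (positions 1st, 3rd, 5th, ...).
Working it through for "rqpqefzjwv": intermediate "qpqefzjwvr", final "qqfjv".
(Check on "wlzmxppzbumgw": → "lzmxppzbumgww" → "lmpzugw" ✓)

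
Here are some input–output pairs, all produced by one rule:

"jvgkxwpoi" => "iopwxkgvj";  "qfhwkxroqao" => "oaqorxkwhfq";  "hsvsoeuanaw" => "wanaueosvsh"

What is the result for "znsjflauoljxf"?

Each output is the input with this applied: reverse the string.
Applying that to "znsjflauoljxf" gives "fxjloualfjsnz".

fxjloualfjsnz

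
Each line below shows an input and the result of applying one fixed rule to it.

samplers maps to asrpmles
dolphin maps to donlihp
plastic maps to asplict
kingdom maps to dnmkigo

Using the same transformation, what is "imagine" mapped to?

amiigen

What's happening: sort the characters into reverse alphabetical order, then swap the first and last characters.
"imagine" → "nmiigea" → "amiigen".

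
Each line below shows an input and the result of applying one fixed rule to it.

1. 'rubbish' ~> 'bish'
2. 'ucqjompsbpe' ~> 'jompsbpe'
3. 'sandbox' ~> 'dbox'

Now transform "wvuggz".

ggz

What's happening: delete the first 3 characters.
Doing the same to "wvuggz": "ggz".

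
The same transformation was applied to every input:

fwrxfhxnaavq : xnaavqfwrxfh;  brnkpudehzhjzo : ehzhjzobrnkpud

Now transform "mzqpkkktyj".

kktyjmzqpk

Each output is the input with this applied: swap the front and back halves of the string.
For "mzqpkkktyj" the result is "kktyjmzqpk".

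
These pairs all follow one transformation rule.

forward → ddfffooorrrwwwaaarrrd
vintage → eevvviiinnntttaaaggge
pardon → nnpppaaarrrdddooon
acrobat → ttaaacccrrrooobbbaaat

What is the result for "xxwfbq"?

qqxxxxxxwwwfffbbbq

Rule — repeat every character 3 times, then move the last 2 characters to the front (rotate right by 2).
For "xxwfbq" the result is "qqxxxxxxwwwfffbbbq".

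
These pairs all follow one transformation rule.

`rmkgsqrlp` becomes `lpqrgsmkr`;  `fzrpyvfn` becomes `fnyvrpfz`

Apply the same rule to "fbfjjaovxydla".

laydvxaojjbff

The transformation: reverse the string, then swap each adjacent pair of characters (1↔2, 3↔4, ...).
On "fbfjjaovxydla": the first step gives "aldyxvoajjfbf", and the second then gives "laydvxaojjbff".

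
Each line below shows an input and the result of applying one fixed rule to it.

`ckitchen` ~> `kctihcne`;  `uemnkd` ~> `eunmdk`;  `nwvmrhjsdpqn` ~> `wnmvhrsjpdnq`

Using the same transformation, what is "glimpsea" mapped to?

In each case the input is transformed by: swap each adjacent pair of characters (1↔2, 3↔4, ...).
On "glimpsea" that produces "lgmispae".

lgmispae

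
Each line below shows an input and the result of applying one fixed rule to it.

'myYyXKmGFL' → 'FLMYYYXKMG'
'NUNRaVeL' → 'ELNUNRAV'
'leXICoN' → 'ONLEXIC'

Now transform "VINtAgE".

GEVINTA

Rule — move the last 2 characters to the front (rotate right by 2), then convert every letter to uppercase.
On "VINtAgE": the first step gives "gEVINtA", and the second then gives "GEVINTA".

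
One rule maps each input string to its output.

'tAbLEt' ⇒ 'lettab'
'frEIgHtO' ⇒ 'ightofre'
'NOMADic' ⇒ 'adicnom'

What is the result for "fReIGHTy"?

In each case the input is transformed by: move the first 3 characters to the end (rotate left by 3), then convert every letter to lowercase.
Applying both steps to "fReIGHTy": "IGHTyfRe", then "ightyfre".

ightyfre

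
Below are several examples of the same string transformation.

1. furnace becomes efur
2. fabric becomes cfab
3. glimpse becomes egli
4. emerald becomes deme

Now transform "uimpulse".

euim

The pattern: move the first 3 characters to the end (rotate left by 3), then keep only the last 4 characters.
For "uimpulse", step one produces "pulseuim"; step two turns that into "euim".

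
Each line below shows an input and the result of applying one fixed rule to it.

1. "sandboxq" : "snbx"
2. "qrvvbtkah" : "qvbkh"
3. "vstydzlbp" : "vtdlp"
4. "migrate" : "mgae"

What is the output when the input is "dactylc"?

Looking at the pairs, the operation is to keep every other character starting from the first (positions 1st, 3rd, 5th, ...).
On "dactylc" that produces "dcyc".

dcyc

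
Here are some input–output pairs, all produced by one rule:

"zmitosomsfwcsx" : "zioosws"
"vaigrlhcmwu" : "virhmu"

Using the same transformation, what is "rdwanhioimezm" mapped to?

The rule is to keep every other character starting from the first (positions 1st, 3rd, 5th, ...).
On "rdwanhioimezm" that produces "rwniiem".

rwniiem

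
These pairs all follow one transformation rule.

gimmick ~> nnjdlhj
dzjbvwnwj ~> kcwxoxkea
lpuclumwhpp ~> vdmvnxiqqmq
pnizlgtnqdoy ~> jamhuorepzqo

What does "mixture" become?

The pattern: shift every letter 1 place forward in the alphabet (wrapping around), then move the first 2 characters to the end (rotate left by 2).
Applying both steps to "mixture": "njyuvsf", then "yuvsfnj".

yuvsfnj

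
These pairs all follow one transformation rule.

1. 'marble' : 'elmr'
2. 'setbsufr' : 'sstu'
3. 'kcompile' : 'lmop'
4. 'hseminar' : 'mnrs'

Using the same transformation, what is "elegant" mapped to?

The pattern: sort the characters into alphabetical order, then keep only the last 4 characters.
Starting from "elegant": after the first operation, "aeeglnt"; after the second, "glnt".

glnt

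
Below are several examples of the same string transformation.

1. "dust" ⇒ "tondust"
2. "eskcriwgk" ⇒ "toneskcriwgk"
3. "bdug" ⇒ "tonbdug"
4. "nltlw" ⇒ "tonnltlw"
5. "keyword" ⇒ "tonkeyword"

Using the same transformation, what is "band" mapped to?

tonband

The transformation: prepend "ton".
For "band" the result is "tonband".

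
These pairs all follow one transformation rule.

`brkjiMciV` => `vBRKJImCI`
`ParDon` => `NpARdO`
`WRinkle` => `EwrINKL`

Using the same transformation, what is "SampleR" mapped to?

rsAMPLE

The transformation: move the last character to the front, then flip the case of every letter.
Working it through for "SampleR": intermediate "RSample", final "rsAMPLE".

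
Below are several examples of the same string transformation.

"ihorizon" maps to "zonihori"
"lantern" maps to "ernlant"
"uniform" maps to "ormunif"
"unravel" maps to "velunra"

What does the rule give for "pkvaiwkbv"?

kbvpkvaiw

The transformation: move the last 3 characters to the front (rotate right by 3).
For "pkvaiwkbv" the result is "kbvpkvaiw".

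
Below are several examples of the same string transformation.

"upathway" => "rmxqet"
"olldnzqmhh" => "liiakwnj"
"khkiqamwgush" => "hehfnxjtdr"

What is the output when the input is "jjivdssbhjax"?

Rule — delete the last 2 characters, then shift every letter 3 places backward in the alphabet (wrapping around).
On "jjivdssbhjax": the first step gives "jjivdssbhj", and the second then gives "ggfsappyeg".

ggfsappyeg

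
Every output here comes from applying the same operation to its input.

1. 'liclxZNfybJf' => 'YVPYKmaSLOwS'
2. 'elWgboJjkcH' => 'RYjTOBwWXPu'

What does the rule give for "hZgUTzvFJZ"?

Rule — flip the case of every letter, then shift every letter 13 places forward in the alphabet (wrapping around) — i.e. ROT13.
"hZgUTzvFJZ" → "HzGutZVfjz" → "UmThgMIswm".

UmThgMIswm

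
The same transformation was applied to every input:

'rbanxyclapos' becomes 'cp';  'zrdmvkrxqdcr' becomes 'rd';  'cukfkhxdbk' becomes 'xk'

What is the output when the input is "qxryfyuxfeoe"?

ue

The pattern: keep one character in every 3, starting at position 1 (positions 1st, 4th, 7th, ...), then delete the first 2 characters.
So "qxryfyuxfeoe" becomes "ue".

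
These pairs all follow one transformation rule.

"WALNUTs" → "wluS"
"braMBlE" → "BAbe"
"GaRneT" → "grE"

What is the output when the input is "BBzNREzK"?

bZrZ

Rule — flip the case of every letter, then keep every other character starting from the first (positions 1st, 3rd, 5th, ...).
For "BBzNREzK" the result is "bZrZ".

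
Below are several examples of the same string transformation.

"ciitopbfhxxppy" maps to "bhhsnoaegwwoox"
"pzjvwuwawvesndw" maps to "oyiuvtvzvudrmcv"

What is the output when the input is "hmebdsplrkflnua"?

Rule — shift every letter 1 place backward in the alphabet (wrapping around).
"hmebdsplrkflnua" → "gldacrokqjekmtz".

gldacrokqjekmtz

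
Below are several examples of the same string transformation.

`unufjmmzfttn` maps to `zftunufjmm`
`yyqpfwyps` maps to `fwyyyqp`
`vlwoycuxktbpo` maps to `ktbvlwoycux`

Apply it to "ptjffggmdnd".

The pattern: delete the last 2 characters, then move the last 3 characters to the front (rotate right by 3).
Working it through for "ptjffggmdnd": intermediate "ptjffggmd", final "gmdptjffg".
(Check on "unufjmmzfttn": → "unufjmmzft" → "zftunufjmm" ✓)

gmdptjffg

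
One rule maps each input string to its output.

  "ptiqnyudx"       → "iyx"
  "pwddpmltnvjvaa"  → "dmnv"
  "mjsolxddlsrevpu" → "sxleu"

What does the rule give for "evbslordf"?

bof

The pattern: keep one character in every 3, starting at position 3 (positions 3rd, 6th, 9th, ...).
"evbslordf" → "bof".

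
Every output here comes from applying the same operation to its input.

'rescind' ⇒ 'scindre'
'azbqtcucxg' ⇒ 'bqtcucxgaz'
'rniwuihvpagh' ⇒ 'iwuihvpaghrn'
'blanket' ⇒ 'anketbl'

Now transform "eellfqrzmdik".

llfqrzmdikee

The transformation: move the first 2 characters to the end (rotate left by 2).
"eellfqrzmdik" → "llfqrzmdikee".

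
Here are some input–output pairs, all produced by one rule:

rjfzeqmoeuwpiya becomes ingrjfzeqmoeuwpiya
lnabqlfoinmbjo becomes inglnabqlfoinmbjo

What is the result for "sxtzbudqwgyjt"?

ingsxtzbudqwgyjt

Rule — prepend "ing".
On "sxtzbudqwgyjt" that produces "ingsxtzbudqwgyjt".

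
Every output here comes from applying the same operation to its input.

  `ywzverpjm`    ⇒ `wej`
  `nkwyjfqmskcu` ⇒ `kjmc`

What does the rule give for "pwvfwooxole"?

wwxe

The rule is to keep one character in every 3, starting at position 2 (positions 2nd, 5th, 8th, ...).
On "pwvfwooxole" that produces "wwxe".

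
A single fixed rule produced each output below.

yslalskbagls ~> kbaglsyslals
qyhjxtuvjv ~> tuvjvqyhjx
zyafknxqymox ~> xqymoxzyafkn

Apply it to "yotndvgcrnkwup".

crnkwupyotndvg

Rule — swap the front and back halves of the string.
"yotndvgcrnkwup" → "crnkwupyotndvg".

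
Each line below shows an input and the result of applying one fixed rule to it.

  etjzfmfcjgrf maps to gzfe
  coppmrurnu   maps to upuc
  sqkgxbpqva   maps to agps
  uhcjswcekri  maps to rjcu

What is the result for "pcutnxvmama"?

mtvp

Each output is the input with this applied: keep one character in every 3, starting at position 1 (positions 1st, 4th, 7th, ...), then swap the first and last characters.
Working it through for "pcutnxvmama": intermediate "ptvm", final "mtvp".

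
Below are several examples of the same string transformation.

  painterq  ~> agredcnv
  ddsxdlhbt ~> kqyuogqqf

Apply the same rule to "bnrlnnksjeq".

yaaxfwrdoae

Rule — move the first 3 characters to the end (rotate left by 3), then shift every letter 13 places forward in the alphabet (wrapping around) — i.e. ROT13.
Applying both steps to "bnrlnnksjeq": "lnnksjeqbnr", then "yaaxfwrdoae".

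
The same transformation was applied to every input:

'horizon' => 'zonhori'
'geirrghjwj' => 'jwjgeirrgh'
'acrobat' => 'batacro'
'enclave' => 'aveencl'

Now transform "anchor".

horanc

Looking at the pairs, the operation is to move the last 3 characters to the front (rotate right by 3).
Applying that to "anchor" gives "horanc".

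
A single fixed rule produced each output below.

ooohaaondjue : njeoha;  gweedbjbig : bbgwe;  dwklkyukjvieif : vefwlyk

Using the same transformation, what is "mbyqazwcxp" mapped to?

zcpbq

In each case the input is transformed by: keep every other character starting from the second (positions 2nd, 4th, 6th, ...), then move the last 3 characters to the front (rotate right by 3).
For "mbyqazwcxp", step one produces "bqzcp"; step two turns that into "zcpbq".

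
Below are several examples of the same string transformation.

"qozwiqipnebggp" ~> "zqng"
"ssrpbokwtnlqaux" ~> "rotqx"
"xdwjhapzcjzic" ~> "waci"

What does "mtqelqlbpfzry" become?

qqpr

The pattern: keep one character in every 3, starting at position 3 (positions 3rd, 6th, 9th, ...).
Applying that to "mtqelqlbpfzry" gives "qqpr".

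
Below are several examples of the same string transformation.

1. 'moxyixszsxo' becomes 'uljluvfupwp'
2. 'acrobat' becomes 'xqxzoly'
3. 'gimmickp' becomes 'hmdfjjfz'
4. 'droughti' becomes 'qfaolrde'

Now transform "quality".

What's happening: shift every letter 3 places backward in the alphabet (wrapping around), then move the last 2 characters to the front (rotate right by 2).
"quality" → "nrxifqv" → "qvnrxif".
(Check on "acrobat": → "xzolyxq" → "xqxzoly" ✓)

qvnrxif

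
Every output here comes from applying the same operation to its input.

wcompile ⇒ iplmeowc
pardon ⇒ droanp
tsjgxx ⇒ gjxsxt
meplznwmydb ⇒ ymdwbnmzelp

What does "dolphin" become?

In each case the input is transformed by: move the last 3 characters to the front (rotate right by 3), then take characters alternately from the front and the back (1st, last, 2nd, 2nd-last, ...).
For "dolphin", step one produces "hindolp"; step two turns that into "hpilnod".

hpilnod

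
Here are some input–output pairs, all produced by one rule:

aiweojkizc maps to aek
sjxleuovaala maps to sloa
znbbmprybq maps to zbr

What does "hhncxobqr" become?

In each case the input is transformed by: delete the last 2 characters, then keep one character in every 3, starting at position 1 (positions 1st, 4th, 7th, ...).
For "hhncxobqr", step one produces "hhncxob"; step two turns that into "hcb".
(Check on "sjxleuovaala": → "sjxleuovaa" → "sloa" ✓)

hcb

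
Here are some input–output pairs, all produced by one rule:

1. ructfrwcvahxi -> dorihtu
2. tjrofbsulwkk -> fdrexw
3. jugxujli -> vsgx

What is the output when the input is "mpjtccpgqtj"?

yvobcv

The transformation: keep every other character starting from the first (positions 1st, 3rd, 5th, ...), then shift every letter 12 places forward in the alphabet (wrapping around).
On "mpjtccpgqtj": the first step gives "mjcpqj", and the second then gives "yvobcv".
(Check on "tjrofbsulwkk": → "trfslk" → "fdrexw" ✓)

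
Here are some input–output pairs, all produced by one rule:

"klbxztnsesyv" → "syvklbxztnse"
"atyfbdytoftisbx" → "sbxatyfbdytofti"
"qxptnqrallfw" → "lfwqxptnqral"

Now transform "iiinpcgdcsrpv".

In each case the input is transformed by: move the last 3 characters to the front (rotate right by 3).
So "iiinpcgdcsrpv" becomes "rpviiinpcgdcs".

rpviiinpcgdcs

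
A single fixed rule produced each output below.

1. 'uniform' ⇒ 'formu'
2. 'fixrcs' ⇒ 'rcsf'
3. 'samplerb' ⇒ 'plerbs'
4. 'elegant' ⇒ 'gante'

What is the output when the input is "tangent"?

The rule is to move the first character to the end, then delete the first 2 characters.
Starting from "tangent": after the first operation, "angentt"; after the second, "gentt".

gentt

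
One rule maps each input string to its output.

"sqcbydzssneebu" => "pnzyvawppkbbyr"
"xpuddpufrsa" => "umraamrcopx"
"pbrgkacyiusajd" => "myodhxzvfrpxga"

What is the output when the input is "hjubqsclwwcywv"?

egrynpzittzvts

In each case the input is transformed by: shift every letter 3 places backward in the alphabet (wrapping around).
Applying that to "hjubqsclwwcywv" gives "egrynpzittzvts".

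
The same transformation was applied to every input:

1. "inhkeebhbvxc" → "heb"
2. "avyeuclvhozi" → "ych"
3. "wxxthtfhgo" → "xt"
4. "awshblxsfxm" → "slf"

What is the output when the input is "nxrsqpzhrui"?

The rule is to delete the last 2 characters, then keep one character in every 3, starting at position 3 (positions 3rd, 6th, 9th, ...).
On "nxrsqpzhrui" that produces "rpr".

rpr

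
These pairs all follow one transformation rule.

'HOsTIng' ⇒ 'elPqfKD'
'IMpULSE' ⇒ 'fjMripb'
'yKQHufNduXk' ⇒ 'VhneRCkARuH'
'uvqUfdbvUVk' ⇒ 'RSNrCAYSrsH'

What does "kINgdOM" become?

HfkDAlj

Looking at the pairs, the operation is to shift every letter 3 places backward in the alphabet (wrapping around), then flip the case of every letter.
Starting from "kINgdOM": after the first operation, "hFKdaLJ"; after the second, "HfkDAlj".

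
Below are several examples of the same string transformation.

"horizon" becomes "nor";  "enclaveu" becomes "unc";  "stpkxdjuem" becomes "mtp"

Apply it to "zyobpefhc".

Rule — swap the first and last characters, then keep only the first 3 characters.
For "zyobpefhc", step one produces "cyobpefhz"; step two turns that into "cyo".

cyo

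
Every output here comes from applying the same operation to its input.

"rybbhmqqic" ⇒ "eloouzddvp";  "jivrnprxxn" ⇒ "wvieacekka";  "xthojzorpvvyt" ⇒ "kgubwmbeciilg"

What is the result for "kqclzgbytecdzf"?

The rule is to shift every letter 13 places forward in the alphabet (wrapping around) — i.e. ROT13.
Doing the same to "kqclzgbytecdzf": "xdpymtolgrpqms".

xdpymtolgrpqms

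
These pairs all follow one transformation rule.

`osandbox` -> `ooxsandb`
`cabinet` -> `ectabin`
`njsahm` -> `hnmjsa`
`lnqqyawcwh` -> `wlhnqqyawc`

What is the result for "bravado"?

dborava

What's happening: swap the first and last characters, then move the last 2 characters to the front (rotate right by 2).
Working it through for "bravado": intermediate "oravadb", final "dborava".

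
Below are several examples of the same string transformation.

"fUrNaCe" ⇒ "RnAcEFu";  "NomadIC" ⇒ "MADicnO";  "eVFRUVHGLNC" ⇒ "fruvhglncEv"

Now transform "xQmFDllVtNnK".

In each case the input is transformed by: move the first 2 characters to the end (rotate left by 2), then flip the case of every letter.
On "xQmFDllVtNnK": the first step gives "mFDllVtNnKxQ", and the second then gives "MfdLLvTnNkXq".

MfdLLvTnNkXq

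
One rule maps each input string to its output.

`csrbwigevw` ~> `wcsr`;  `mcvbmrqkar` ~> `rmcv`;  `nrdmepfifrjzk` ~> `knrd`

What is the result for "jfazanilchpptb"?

bjfa

Each output is the input with this applied: move the last character to the front, then keep only the first 4 characters.
"jfazanilchpptb" → "bjfazanilchppt" → "bjfa".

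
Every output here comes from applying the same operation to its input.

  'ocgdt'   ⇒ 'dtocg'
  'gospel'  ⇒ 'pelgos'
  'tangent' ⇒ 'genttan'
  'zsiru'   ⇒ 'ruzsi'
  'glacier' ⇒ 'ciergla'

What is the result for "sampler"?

The pattern: move the first 3 characters to the end (rotate left by 3).
"sampler" → "plersam".

plersam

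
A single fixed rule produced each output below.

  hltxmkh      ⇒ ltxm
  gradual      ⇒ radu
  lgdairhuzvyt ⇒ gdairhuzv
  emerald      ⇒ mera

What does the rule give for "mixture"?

ixtu

Rule — move the last 2 characters to the front (rotate right by 2), then delete the first 3 characters.
So "mixture" becomes "ixtu".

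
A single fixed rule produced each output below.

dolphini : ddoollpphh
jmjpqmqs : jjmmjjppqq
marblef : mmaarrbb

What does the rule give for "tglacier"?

ttggllaacc

The rule is to delete the last 3 characters, then double every character.
So "tglacier" becomes "ttggllaacc".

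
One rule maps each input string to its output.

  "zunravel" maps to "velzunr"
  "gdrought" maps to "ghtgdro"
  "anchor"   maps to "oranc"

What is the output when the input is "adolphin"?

The transformation: swap the front and back halves of the string, then delete the first character.
"adolphin" → "phinadol" → "hinadol".

hinadol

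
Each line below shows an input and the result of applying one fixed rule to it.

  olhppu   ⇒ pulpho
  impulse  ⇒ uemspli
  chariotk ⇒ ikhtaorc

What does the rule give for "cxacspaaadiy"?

The transformation: take characters alternately from the front and the back (1st, last, 2nd, 2nd-last, ...), then swap the first and last characters.
For "cxacspaaadiy", step one produces "cyxiadcasapa"; step two turns that into "ayxiadcasapc".

ayxiadcasapc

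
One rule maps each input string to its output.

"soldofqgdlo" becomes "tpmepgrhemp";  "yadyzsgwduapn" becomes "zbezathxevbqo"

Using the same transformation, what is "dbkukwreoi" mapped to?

eclvlxsfpj

The transformation: shift every letter 1 place forward in the alphabet (wrapping around).
For "dbkukwreoi" the result is "eclvlxsfpj".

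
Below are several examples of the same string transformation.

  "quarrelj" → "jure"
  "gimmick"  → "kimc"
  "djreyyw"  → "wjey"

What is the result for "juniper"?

ruie

Rule — move the last character to the front, then keep every other character starting from the first (positions 1st, 3rd, 5th, ...).
Working it through for "juniper": intermediate "rjunipe", final "ruie".
(Check on "djreyyw": → "wdjreyy" → "wjey" ✓)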